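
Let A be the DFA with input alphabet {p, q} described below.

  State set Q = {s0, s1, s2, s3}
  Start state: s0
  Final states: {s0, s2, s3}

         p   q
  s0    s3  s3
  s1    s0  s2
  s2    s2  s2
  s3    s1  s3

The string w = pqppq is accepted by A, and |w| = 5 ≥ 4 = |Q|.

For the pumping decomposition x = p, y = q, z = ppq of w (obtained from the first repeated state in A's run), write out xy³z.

pqqqppq

xy^3z = p·q·q·q·ppq = pqqqppq.
Reading y = q takes A from s3 back to s3, so after x·y·y·y the machine is still in s3, and z then leads to the accepting state s3. Hence pqqqppq ∈ L(A).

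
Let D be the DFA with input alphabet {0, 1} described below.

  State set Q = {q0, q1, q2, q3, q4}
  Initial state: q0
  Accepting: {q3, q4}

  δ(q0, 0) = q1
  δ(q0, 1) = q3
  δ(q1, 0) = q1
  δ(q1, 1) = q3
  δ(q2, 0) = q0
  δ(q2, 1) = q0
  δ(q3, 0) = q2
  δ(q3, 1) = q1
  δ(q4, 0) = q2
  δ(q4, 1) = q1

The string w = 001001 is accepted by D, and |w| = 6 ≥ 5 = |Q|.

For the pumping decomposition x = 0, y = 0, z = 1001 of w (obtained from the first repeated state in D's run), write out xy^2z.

xy^2z = 0·0·0·1001 = 0001001.
Reading y = 0 takes D from q1 back to q1, so after x·y·y the machine is still in q1, and z then leads to the accepting state q3. Hence 0001001 ∈ L(D).

0001001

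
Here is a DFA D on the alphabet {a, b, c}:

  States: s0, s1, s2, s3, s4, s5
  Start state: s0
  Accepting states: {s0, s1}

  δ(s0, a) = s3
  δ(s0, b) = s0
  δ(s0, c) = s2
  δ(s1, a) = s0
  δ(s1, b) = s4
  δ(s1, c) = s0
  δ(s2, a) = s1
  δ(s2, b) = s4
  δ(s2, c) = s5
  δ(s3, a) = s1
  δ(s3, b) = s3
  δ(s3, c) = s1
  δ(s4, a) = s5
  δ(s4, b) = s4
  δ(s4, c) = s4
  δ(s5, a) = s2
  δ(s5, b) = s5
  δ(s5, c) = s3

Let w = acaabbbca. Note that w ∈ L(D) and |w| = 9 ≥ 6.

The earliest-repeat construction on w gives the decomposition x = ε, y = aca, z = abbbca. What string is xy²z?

xy^2z = ε·aca·aca·abbbca = acaacaabbbca.
Reading y = aca takes D from s0 back to s0, so after x·y·y the machine is still in s0, and z then leads to the accepting state s0. Hence acaacaabbbca ∈ L(D).

acaacaabbbca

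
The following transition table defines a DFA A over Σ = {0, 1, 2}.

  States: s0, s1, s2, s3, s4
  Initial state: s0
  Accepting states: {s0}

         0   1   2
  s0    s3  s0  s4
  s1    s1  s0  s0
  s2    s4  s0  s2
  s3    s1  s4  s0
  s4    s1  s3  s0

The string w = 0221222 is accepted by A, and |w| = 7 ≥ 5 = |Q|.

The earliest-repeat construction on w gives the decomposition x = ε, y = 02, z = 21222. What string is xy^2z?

xy^2z = ε·02·02·21222 = 020221222.
Reading y = 02 takes A from s0 back to s0, so after x·y·y the machine is still in s0, and z then leads to the accepting state s0. Hence 020221222 ∈ L(A).

020221222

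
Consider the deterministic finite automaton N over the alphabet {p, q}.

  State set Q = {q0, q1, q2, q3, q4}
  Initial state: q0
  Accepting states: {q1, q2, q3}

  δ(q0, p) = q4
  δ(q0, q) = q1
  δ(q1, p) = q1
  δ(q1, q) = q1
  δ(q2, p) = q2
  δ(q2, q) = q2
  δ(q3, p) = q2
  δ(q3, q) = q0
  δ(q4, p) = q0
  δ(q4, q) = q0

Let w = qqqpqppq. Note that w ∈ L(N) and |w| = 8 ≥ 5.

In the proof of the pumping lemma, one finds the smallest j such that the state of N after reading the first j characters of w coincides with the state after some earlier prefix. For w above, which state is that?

State sequence: q0 -q-> q1 -q-> q1 -q-> q1 -p-> q1 -q-> q1 -p-> q1 -p-> q1 -q-> q1
First repeat at step 2: q1 was already visited.

The earliest repeat is at step j = 2: N is in q1, which it already visited at step i = 1.
Since N has 5 states, any run of length ≥ 5 visits 5+1 states, so by pigeonhole some state repeats within the first 5 steps — that repeat gives the pumpable loop.

q1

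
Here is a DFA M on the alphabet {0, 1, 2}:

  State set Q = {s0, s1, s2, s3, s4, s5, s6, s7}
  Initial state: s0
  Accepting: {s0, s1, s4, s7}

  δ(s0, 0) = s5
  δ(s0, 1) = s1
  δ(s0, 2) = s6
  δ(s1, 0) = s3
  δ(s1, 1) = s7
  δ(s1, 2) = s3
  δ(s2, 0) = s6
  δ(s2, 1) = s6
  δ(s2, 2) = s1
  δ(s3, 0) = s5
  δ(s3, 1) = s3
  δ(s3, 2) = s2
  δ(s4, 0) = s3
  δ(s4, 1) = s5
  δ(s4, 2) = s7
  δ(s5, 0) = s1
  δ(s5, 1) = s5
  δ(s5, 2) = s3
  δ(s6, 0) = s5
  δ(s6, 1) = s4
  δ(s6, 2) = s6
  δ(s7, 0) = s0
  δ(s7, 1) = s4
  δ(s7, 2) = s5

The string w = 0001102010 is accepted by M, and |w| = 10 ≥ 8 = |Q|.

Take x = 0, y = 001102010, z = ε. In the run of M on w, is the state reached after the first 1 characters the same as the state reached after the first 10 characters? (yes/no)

State sequence: s0 -0-> s5 -0-> s1 -0-> s3 -1-> s3 -1-> s3 -0-> s5 -2-> s3 -0-> s5 -1-> s5 -0-> s1

After x (step 1): s5. After xy (step 10): s1.
They differ (s5 ≠ s1), so y is not a cycle from the state after x; this split is not the one the pumping-lemma construction produces, and pumping y need not keep the string in L(M).

no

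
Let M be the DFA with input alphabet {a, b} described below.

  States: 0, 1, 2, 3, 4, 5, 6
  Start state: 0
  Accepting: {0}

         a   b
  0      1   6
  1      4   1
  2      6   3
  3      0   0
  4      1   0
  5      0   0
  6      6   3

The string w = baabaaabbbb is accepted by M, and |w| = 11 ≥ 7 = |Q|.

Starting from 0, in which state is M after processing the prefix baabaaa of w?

Run of M on the first 7 characters of w = b a a b a a a:
  step 0: 0  (start)
  step 1: 6  (read b: 0→6)
  step 2: 6  (read a: 6→6)
  step 3: 6  (read a: 6→6)
  step 4: 3  (read b: 6→3)
  step 5: 0  (read a: 3→0)
  step 6: 1  (read a: 0→1)
  step 7: 4  (read a: 1→4)

After reading 7 characters, M is in state 4.

4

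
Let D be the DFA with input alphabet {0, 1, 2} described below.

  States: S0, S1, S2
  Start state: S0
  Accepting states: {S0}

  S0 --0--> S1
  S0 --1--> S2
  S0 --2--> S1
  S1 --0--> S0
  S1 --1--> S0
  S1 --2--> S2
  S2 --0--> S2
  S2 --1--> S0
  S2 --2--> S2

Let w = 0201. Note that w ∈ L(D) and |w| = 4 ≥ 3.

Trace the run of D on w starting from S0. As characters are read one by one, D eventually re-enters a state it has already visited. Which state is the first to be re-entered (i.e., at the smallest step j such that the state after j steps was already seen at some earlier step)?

State sequence: S0 -0-> S1 -2-> S2 -0-> S2 -1-> S0
First repeat at step 3: S2 was already visited.

The earliest repeat is at step j = 3: D is in S2, which it already visited at step i = 2.
Pumping length from the standard proof: p = 3 (the number of states). The repeated state found above gives |xy| = j ≤ 3 and |y| = j − i ≥ 1.

S2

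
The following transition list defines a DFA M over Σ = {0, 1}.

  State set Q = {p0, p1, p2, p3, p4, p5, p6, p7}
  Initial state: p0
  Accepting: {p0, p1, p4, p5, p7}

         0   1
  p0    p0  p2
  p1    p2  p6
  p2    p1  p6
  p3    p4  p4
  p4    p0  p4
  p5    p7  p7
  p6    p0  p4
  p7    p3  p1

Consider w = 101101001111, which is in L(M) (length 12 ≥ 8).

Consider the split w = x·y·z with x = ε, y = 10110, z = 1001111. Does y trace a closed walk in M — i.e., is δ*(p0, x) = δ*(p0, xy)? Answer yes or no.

State sequence: p0 -1-> p2 -0-> p1 -1-> p6 -1-> p4 -0-> p0

After x (step 0): p0. After xy (step 5): p0.
They match, so y = 10110 drives M around a cycle from p0 back to itself; pumping y any number of times keeps M in p0 before reading z, and xyⁱz ∈ L(M) for every i ≥ 0.

yes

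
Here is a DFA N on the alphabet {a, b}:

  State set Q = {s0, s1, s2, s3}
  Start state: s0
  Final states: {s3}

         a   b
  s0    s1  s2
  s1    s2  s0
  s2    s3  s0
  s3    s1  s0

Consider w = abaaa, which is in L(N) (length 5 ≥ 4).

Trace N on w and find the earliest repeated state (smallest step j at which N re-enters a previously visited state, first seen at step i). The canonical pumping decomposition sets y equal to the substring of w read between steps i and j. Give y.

ab

Run of N on w = a b a a a:
  step 0: s0  (start)
  step 1: s1  (read a: s0→s1)
  step 2: s0  (read b: s1→s0)   ← first repeat (s0 seen earlier)
  step 3: s1  (read a: s0→s1)
  step 4: s2  (read a: s1→s2)
  step 5: s3  (read a: s2→s3)

So i = 0, j = 2, giving x = w[0:0] = ε, y = w[0:2] = ab, z = w[2:5] = aaa.
Check: |xy| = 2 ≤ 4 and |y| = 2 ≥ 1. Reading y takes N from s0 back to s0, so every xyⁱz is accepted.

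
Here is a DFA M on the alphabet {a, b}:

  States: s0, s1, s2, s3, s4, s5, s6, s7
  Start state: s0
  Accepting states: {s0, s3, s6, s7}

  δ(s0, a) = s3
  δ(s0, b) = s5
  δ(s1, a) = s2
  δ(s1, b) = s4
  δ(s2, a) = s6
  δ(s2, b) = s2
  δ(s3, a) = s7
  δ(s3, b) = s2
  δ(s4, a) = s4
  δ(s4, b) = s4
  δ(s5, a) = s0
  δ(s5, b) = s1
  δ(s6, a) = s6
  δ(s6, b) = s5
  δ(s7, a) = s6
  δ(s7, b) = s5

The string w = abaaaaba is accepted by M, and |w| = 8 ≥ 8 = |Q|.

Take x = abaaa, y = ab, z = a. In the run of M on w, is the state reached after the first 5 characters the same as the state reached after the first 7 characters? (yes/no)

State sequence: s0 -a-> s3 -b-> s2 -a-> s6 -a-> s6 -a-> s6 -a-> s6 -b-> s5

After x (step 5): s6. After xy (step 7): s5.
They differ (s6 ≠ s5), so y is not a cycle from the state after x; this split is not the one the pumping-lemma construction produces, and pumping y need not keep the string in L(M).

no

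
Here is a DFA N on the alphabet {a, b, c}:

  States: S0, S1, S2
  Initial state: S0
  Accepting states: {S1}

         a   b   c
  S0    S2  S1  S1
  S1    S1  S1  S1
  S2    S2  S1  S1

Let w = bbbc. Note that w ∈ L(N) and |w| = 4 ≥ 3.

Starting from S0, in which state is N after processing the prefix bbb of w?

Run of N on the first 3 characters of w = b b b:
  step 0: S0  (start)
  step 1: S1  (read b: S0→S1)
  step 2: S1  (read b: S1→S1)
  step 3: S1  (read b: S1→S1)

After reading 3 characters, N is in state S1.

S1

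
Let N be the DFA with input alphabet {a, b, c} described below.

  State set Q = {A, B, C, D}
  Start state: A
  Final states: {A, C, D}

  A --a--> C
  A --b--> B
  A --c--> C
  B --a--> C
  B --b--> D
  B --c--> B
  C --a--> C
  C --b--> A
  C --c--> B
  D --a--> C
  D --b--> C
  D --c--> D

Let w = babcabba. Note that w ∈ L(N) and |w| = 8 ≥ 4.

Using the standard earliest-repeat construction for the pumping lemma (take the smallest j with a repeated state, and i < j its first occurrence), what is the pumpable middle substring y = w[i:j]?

bab

State sequence: A -b-> B -a-> C -b-> A -c-> C -a-> C -b-> A -b-> B -a-> C
First repeat at step 3: A was already visited.

So i = 0, j = 3, giving x = w[0:0] = ε, y = w[0:3] = bab, z = w[3:8] = cabba.
Check: |xy| = 3 ≤ 4 and |y| = 3 ≥ 1. Reading y takes N from A back to A, so every xyⁱz is accepted.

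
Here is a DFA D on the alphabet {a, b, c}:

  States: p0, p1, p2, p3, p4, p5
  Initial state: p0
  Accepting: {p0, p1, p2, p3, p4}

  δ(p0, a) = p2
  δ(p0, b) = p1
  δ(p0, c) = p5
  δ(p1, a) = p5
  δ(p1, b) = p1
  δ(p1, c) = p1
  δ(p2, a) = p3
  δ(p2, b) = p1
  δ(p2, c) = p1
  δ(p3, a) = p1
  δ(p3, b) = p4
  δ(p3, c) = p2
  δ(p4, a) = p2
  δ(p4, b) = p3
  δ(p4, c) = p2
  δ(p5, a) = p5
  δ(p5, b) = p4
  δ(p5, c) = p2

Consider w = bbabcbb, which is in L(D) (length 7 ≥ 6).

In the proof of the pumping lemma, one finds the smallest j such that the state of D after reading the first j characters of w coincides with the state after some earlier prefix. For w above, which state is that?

State sequence: p0 -b-> p1 -b-> p1 -a-> p5 -b-> p4 -c-> p2 -b-> p1 -b-> p1
First repeat at step 2: p1 was already visited.

The earliest repeat is at step j = 2: D is in p1, which it already visited at step i = 1.

p1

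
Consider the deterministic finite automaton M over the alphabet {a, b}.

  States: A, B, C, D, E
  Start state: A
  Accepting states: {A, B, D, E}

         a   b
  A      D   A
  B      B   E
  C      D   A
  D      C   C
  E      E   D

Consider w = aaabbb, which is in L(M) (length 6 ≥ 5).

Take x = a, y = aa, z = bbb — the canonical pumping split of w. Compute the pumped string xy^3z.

xy^3z = a·aa·aa·aa·bbb = aaaaaaabbb.
Reading y = aa takes M from D back to D, so after x·y·y·y the machine is still in D, and z then leads to the accepting state A. Hence aaaaaaabbb ∈ L(M).

aaaaaaabbb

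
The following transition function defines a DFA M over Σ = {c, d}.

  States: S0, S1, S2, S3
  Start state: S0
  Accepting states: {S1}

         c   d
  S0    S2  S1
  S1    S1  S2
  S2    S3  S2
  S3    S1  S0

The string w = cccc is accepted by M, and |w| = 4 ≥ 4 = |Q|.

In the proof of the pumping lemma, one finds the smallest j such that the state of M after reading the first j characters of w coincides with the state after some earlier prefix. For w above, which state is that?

S1

State sequence: S0 -c-> S2 -c-> S3 -c-> S1 -c-> S1
First repeat at step 4: S1 was already visited.

The earliest repeat is at step j = 4: M is in S1, which it already visited at step i = 3.
The DFA has 4 states, so the proof of the pumping lemma guarantees a repeated state among the first 4+1 visited; the segment between the two visits is the pumpable y.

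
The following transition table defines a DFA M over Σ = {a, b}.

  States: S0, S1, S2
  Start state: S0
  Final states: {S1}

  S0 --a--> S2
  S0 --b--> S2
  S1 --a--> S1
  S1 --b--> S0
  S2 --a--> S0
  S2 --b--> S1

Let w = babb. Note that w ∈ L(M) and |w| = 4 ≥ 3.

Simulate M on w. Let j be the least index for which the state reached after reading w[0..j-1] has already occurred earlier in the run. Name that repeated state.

Run of M on w = b a b b:
  step 0: S0  (start)
  step 1: S2  (read b: S0→S2)
  step 2: S0  (read a: S2→S0)   ← first repeat (S0 seen earlier)
  step 3: S2  (read b: S0→S2)
  step 4: S1  (read b: S2→S1)

The earliest repeat is at step j = 2: M is in S0, which it already visited at step i = 0.
The DFA has 3 states, so the proof of the pumping lemma guarantees a repeated state among the first 3+1 visited; the segment between the two visits is the pumpable y.

S0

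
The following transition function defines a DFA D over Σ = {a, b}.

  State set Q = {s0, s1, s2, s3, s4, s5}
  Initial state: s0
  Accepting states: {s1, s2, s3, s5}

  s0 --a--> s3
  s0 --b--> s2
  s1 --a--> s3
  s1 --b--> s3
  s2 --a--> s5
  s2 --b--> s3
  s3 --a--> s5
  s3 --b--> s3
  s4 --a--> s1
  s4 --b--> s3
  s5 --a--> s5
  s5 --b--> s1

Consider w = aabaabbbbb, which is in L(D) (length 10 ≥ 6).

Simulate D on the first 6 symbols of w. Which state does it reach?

s1

State sequence: s0 -a-> s3 -a-> s5 -b-> s1 -a-> s3 -a-> s5 -b-> s1

After reading 6 characters, D is in state s1.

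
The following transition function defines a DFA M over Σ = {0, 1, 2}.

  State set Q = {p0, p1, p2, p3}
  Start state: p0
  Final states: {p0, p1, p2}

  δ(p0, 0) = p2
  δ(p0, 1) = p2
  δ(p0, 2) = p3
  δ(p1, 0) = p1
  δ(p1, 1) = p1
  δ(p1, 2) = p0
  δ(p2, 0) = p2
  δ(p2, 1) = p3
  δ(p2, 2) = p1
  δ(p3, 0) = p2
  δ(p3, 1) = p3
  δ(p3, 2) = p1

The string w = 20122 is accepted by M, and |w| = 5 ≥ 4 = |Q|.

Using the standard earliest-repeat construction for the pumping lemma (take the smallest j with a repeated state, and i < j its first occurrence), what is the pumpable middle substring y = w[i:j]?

01

State sequence: p0 -2-> p3 -0-> p2 -1-> p3 -2-> p1 -2-> p0
First repeat at step 3: p3 was already visited.

So i = 1, j = 3, giving x = w[0:1] = 2, y = w[1:3] = 01, z = w[3:5] = 22.
Check: |xy| = 3 ≤ 4 and |y| = 2 ≥ 1. Reading y takes M from p3 back to p3, so every xyⁱz is accepted.
With |Q| = 4, pigeonhole forces a state repeat no later than step 4; the substring read between the first and second visits to that state can be pumped.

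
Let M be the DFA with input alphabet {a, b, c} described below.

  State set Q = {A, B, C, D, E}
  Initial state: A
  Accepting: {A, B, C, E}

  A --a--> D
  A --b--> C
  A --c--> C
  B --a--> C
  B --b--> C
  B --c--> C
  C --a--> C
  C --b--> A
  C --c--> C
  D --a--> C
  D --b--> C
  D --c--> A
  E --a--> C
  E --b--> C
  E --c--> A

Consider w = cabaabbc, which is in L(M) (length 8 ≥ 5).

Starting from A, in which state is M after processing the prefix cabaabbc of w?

C

Run of M on the first 8 characters of w = c a b a a b b c:
  step 0: A  (start)
  step 1: C  (read c: A→C)
  step 2: C  (read a: C→C)
  step 3: A  (read b: C→A)
  step 4: D  (read a: A→D)
  step 5: C  (read a: D→C)
  step 6: A  (read b: C→A)
  step 7: C  (read b: A→C)
  step 8: C  (read c: C→C)

After reading 8 characters, M is in state C.
(This kind of state-tracing is the core of the pumping-lemma construction: with 5 states, pigeonhole forces a repeat within the first 5 steps.)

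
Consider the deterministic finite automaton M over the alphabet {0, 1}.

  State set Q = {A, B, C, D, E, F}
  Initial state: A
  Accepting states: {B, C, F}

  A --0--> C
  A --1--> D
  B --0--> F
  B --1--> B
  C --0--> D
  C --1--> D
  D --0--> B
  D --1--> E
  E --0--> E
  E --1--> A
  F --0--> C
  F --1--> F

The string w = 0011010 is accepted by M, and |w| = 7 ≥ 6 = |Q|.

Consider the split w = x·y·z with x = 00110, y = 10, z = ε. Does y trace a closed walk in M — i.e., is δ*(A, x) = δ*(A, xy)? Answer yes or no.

no

Run of M on the first 7 characters of w = 0 0 1 1 0 1 0:
  step 0: A  (start)
  step 1: C  (read 0: A→C)
  step 2: D  (read 0: C→D)
  step 3: E  (read 1: D→E)
  step 4: A  (read 1: E→A)
  step 5: C  (read 0: A→C)
  step 6: D  (read 1: C→D)
  step 7: B  (read 0: D→B)

After x (step 5): C. After xy (step 7): B.
They differ (C ≠ B), so y is not a cycle from the state after x; this split is not the one the pumping-lemma construction produces, and pumping y need not keep the string in L(M).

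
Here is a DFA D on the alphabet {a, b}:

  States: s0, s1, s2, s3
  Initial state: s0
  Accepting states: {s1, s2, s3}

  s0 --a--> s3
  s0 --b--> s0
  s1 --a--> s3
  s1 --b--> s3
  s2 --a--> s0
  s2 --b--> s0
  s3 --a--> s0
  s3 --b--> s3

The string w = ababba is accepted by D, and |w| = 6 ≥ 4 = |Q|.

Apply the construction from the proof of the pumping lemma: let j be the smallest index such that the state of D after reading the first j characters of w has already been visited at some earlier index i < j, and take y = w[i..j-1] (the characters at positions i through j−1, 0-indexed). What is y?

State sequence: s0 -a-> s3 -b-> s3 -a-> s0 -b-> s0 -b-> s0 -a-> s3
First repeat at step 2: s3 was already visited.

So i = 1, j = 2, giving x = w[0:1] = a, y = w[1:2] = b, z = w[2:6] = abba.
Check: |xy| = 2 ≤ 4 and |y| = 1 ≥ 1. Reading y takes D from s3 back to s3, so every xyⁱz is accepted.
With |Q| = 4, pigeonhole forces a state repeat no later than step 4; the substring read between the first and second visits to that state can be pumped.

b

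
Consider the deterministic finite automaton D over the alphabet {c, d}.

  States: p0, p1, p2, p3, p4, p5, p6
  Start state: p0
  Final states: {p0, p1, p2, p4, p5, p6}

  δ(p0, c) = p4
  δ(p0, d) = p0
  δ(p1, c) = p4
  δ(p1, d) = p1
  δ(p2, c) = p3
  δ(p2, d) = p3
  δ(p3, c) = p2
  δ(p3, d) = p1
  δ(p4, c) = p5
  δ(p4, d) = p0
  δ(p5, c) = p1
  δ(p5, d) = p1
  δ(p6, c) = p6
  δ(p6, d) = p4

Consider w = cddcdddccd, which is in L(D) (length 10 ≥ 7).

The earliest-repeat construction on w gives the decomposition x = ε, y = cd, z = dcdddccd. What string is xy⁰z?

dcdddccd

xy⁰z = xz = ε·dcdddccd = dcdddccd.
Reading y = cd takes D from p0 back to p0, so after x the machine is still in p0, and z then leads to the accepting state p1. Hence dcdddccd ∈ L(D).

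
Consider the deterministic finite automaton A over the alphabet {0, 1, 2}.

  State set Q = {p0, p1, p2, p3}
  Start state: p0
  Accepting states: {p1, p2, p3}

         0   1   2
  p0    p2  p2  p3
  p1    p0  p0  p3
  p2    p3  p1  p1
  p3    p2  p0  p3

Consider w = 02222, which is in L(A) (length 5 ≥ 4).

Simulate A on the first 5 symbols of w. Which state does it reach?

p3

State sequence: p0 -0-> p2 -2-> p1 -2-> p3 -2-> p3 -2-> p3

After reading 5 characters, A is in state p3.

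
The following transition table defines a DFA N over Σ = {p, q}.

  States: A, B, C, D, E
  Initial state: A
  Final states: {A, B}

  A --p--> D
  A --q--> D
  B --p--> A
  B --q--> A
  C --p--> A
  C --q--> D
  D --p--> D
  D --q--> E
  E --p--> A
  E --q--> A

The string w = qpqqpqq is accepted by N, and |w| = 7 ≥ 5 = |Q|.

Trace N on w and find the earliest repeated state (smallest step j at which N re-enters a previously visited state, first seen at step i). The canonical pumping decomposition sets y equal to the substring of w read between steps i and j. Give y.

State sequence: A -q-> D -p-> D -q-> E -q-> A -p-> D -q-> E -q-> A
First repeat at step 2: D was already visited.

So i = 1, j = 2, giving x = w[0:1] = q, y = w[1:2] = p, z = w[2:7] = qqpqq.
Check: |xy| = 2 ≤ 5 and |y| = 1 ≥ 1. Reading y takes N from D back to D, so every xyⁱz is accepted.
With |Q| = 5, pigeonhole forces a state repeat no later than step 5; the substring read between the first and second visits to that state can be pumped.

p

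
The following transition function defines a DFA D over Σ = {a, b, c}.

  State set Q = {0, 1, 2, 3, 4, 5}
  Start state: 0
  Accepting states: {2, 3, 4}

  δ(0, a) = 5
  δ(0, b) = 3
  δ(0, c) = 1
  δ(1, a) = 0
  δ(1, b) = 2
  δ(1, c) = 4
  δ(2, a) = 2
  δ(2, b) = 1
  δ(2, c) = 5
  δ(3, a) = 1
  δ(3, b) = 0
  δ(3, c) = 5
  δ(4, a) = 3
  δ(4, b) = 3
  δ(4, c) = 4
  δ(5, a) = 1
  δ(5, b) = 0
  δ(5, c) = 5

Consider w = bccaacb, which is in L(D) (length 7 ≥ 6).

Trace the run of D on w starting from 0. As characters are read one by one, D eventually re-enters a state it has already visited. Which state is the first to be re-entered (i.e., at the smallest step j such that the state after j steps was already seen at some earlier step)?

State sequence: 0 -b-> 3 -c-> 5 -c-> 5 -a-> 1 -a-> 0 -c-> 1 -b-> 2
First repeat at step 3: 5 was already visited.

The earliest repeat is at step j = 3: D is in 5, which it already visited at step i = 2.

5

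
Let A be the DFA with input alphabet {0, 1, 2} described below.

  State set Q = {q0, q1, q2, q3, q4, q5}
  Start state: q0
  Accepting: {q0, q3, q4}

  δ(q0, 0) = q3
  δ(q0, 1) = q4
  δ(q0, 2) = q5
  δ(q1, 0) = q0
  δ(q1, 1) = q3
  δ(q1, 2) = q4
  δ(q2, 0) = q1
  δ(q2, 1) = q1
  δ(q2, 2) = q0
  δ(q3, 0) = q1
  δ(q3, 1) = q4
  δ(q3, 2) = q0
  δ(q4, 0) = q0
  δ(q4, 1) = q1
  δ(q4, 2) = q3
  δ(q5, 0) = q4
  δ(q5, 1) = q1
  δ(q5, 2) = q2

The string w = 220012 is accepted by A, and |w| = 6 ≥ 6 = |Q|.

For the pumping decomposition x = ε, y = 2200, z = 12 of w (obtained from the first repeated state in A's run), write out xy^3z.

22002200220012

xy^3z = ε·2200·2200·2200·12 = 22002200220012.
Reading y = 2200 takes A from q0 back to q0, so after x·y·y·y the machine is still in q0, and z then leads to the accepting state q3. Hence 22002200220012 ∈ L(A).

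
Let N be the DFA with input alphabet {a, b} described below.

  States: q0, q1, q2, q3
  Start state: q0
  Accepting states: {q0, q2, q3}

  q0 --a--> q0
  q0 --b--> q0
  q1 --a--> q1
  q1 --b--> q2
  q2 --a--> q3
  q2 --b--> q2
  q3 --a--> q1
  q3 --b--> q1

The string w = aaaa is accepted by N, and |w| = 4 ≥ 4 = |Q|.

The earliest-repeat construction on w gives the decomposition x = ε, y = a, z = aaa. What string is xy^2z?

xy^2z = ε·a·a·aaa = aaaaa.
Reading y = a takes N from q0 back to q0, so after x·y·y the machine is still in q0, and z then leads to the accepting state q0. Hence aaaaa ∈ L(N).

aaaaa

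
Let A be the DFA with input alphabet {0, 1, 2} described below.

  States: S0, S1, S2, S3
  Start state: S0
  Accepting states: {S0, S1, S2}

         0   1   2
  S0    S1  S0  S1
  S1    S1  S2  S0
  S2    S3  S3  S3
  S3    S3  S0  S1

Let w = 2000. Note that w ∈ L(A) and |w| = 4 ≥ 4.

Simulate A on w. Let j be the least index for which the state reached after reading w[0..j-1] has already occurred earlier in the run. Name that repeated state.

Run of A on w = 2 0 0 0:
  step 0: S0  (start)
  step 1: S1  (read 2: S0→S1)
  step 2: S1  (read 0: S1→S1)   ← first repeat (S1 seen earlier)
  step 3: S1  (read 0: S1→S1)
  step 4: S1  (read 0: S1→S1)

The earliest repeat is at step j = 2: A is in S1, which it already visited at step i = 1.
Pumping length from the standard proof: p = 4 (the number of states). The repeated state found above gives |xy| = j ≤ 4 and |y| = j − i ≥ 1.

S1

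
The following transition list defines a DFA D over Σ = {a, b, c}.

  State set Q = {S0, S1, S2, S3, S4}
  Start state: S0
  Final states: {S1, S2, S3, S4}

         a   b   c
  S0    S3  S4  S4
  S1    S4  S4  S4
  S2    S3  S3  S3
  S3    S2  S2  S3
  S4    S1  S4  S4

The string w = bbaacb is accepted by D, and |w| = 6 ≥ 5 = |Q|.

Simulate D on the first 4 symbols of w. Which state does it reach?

State sequence: S0 -b-> S4 -b-> S4 -a-> S1 -a-> S4

After reading 4 characters, D is in state S4.
(This kind of state-tracing is the core of the pumping-lemma construction: with 5 states, pigeonhole forces a repeat within the first 5 steps.)

S4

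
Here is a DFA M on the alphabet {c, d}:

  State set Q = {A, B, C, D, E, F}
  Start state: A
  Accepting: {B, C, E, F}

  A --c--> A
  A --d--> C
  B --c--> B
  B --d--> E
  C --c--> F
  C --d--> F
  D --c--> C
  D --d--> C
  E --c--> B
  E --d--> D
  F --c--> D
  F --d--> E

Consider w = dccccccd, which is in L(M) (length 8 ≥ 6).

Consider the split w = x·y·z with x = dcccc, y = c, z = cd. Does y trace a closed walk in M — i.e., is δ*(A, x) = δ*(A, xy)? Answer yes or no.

State sequence: A -d-> C -c-> F -c-> D -c-> C -c-> F -c-> D

After x (step 5): F. After xy (step 6): D.
They differ (F ≠ D), so y is not a cycle from the state after x; this split is not the one the pumping-lemma construction produces, and pumping y need not keep the string in L(M).

no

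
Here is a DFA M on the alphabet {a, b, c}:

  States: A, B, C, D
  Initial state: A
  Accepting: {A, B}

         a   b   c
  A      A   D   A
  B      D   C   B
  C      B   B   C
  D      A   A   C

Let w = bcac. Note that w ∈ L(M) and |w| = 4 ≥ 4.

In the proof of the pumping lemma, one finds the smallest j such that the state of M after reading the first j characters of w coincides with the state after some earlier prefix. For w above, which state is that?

B

State sequence: A -b-> D -c-> C -a-> B -c-> B
First repeat at step 4: B was already visited.

The earliest repeat is at step j = 4: M is in B, which it already visited at step i = 3.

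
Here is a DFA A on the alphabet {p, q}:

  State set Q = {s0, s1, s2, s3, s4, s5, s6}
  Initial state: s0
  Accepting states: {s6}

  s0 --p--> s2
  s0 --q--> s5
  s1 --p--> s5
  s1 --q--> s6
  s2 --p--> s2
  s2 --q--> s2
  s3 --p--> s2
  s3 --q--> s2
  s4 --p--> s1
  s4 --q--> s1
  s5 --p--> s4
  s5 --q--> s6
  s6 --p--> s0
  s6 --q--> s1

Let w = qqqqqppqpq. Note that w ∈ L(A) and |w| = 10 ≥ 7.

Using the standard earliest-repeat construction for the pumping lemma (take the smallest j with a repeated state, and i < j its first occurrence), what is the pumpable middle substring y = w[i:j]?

qq

Run of A on w = q q q q q p p q p q:
  step 0: s0  (start)
  step 1: s5  (read q: s0→s5)
  step 2: s6  (read q: s5→s6)
  step 3: s1  (read q: s6→s1)
  step 4: s6  (read q: s1→s6)   ← first repeat (s6 seen earlier)
  step 5: s1  (read q: s6→s1)
  step 6: s5  (read p: s1→s5)
  step 7: s4  (read p: s5→s4)
  step 8: s1  (read q: s4→s1)
  step 9: s5  (read p: s1→s5)
  step 10: s6  (read q: s5→s6)

So i = 2, j = 4, giving x = w[0:2] = qq, y = w[2:4] = qq, z = w[4:10] = qppqpq.
Check: |xy| = 4 ≤ 7 and |y| = 2 ≥ 1. Reading y takes A from s6 back to s6, so every xyⁱz is accepted.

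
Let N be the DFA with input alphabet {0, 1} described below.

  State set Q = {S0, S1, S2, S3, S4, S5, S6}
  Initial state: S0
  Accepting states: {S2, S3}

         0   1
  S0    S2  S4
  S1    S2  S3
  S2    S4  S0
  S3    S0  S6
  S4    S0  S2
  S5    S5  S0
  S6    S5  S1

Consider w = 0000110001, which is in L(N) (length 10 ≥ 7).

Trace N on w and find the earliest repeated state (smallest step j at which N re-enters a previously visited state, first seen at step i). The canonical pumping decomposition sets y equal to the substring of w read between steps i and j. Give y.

000

Run of N on w = 0 0 0 0 1 1 0 0 0 1:
  step 0: S0  (start)
  step 1: S2  (read 0: S0→S2)
  step 2: S4  (read 0: S2→S4)
  step 3: S0  (read 0: S4→S0)   ← first repeat (S0 seen earlier)
  step 4: S2  (read 0: S0→S2)
  step 5: S0  (read 1: S2→S0)
  step 6: S4  (read 1: S0→S4)
  step 7: S0  (read 0: S4→S0)
  step 8: S2  (read 0: S0→S2)
  step 9: S4  (read 0: S2→S4)
  step 10: S2  (read 1: S4→S2)

So i = 0, j = 3, giving x = w[0:0] = ε, y = w[0:3] = 000, z = w[3:10] = 0110001.
Check: |xy| = 3 ≤ 7 and |y| = 3 ≥ 1. Reading y takes N from S0 back to S0, so every xyⁱz is accepted.
Pumping length from the standard proof: p = 7 (the number of states). The repeated state found above gives |xy| = j ≤ 7 and |y| = j − i ≥ 1.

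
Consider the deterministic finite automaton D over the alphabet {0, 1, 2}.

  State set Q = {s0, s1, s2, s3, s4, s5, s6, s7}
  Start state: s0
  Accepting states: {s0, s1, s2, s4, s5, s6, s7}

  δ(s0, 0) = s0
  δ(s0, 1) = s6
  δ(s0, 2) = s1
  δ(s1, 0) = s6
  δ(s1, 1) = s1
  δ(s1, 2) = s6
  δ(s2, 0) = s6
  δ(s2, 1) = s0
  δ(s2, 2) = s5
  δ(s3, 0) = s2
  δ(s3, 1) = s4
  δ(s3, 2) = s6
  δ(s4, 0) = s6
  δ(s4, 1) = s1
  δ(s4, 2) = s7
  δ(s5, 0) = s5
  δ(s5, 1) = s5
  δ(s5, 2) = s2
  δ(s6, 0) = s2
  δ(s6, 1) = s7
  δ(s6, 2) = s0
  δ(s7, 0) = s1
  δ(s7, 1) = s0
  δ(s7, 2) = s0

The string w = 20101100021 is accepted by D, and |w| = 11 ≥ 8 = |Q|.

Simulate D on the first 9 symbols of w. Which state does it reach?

State sequence: s0 -2-> s1 -0-> s6 -1-> s7 -0-> s1 -1-> s1 -1-> s1 -0-> s6 -0-> s2 -0-> s6

After reading 9 characters, D is in state s6.

s6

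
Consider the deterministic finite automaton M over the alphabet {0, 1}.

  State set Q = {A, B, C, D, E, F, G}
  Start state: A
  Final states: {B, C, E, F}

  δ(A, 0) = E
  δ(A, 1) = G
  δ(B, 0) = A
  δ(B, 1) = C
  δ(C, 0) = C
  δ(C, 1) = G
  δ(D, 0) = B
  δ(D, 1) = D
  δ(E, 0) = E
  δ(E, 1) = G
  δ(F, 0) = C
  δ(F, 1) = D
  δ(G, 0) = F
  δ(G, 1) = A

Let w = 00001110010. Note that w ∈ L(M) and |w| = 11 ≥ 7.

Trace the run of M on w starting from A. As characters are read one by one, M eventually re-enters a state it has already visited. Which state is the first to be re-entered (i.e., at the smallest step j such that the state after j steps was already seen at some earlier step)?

Run of M on w = 0 0 0 0 1 1 1 0 0 1 0:
  step 0: A  (start)
  step 1: E  (read 0: A→E)
  step 2: E  (read 0: E→E)   ← first repeat (E seen earlier)
  step 3: E  (read 0: E→E)
  step 4: E  (read 0: E→E)
  step 5: G  (read 1: E→G)
  step 6: A  (read 1: G→A)
  step 7: G  (read 1: A→G)
  step 8: F  (read 0: G→F)
  step 9: C  (read 0: F→C)
  step 10: G  (read 1: C→G)
  step 11: F  (read 0: G→F)

The earliest repeat is at step j = 2: M is in E, which it already visited at step i = 1.
Pumping length from the standard proof: p = 7 (the number of states). The repeated state found above gives |xy| = j ≤ 7 and |y| = j − i ≥ 1.

E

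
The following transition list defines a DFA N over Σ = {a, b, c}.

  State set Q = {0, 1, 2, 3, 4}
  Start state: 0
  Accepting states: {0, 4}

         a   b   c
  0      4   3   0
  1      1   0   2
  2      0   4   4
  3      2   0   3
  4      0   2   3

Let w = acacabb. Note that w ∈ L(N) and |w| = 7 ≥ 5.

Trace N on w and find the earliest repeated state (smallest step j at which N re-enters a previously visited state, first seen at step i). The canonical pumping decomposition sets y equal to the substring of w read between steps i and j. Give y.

Run of N on w = a c a c a b b:
  step 0: 0  (start)
  step 1: 4  (read a: 0→4)
  step 2: 3  (read c: 4→3)
  step 3: 2  (read a: 3→2)
  step 4: 4  (read c: 2→4)   ← first repeat (4 seen earlier)
  step 5: 0  (read a: 4→0)
  step 6: 3  (read b: 0→3)
  step 7: 0  (read b: 3→0)

So i = 1, j = 4, giving x = w[0:1] = a, y = w[1:4] = cac, z = w[4:7] = abb.
Check: |xy| = 4 ≤ 5 and |y| = 3 ≥ 1. Reading y takes N from 4 back to 4, so every xyⁱz is accepted.

cac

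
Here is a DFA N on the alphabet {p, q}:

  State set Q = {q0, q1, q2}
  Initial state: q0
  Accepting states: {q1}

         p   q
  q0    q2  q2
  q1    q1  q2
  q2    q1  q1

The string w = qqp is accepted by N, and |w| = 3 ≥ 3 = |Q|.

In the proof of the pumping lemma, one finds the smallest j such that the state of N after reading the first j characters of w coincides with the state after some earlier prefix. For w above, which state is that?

q1

State sequence: q0 -q-> q2 -q-> q1 -p-> q1
First repeat at step 3: q1 was already visited.

The earliest repeat is at step j = 3: N is in q1, which it already visited at step i = 2.
With |Q| = 3, pigeonhole forces a state repeat no later than step 3; the substring read between the first and second visits to that state can be pumped.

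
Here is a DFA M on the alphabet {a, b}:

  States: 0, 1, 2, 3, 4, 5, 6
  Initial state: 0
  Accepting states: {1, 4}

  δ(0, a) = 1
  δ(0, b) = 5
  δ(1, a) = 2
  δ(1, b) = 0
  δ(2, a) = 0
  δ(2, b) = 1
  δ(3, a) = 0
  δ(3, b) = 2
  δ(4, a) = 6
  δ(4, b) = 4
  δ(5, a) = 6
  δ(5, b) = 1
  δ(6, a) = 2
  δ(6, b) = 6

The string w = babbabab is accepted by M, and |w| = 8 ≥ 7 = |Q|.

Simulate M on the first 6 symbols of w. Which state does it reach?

Run of M on the first 6 characters of w = b a b b a b:
  step 0: 0  (start)
  step 1: 5  (read b: 0→5)
  step 2: 6  (read a: 5→6)
  step 3: 6  (read b: 6→6)
  step 4: 6  (read b: 6→6)
  step 5: 2  (read a: 6→2)
  step 6: 1  (read b: 2→1)

After reading 6 characters, M is in state 1.
(This kind of state-tracing is the core of the pumping-lemma construction: with 7 states, pigeonhole forces a repeat within the first 7 steps.)

1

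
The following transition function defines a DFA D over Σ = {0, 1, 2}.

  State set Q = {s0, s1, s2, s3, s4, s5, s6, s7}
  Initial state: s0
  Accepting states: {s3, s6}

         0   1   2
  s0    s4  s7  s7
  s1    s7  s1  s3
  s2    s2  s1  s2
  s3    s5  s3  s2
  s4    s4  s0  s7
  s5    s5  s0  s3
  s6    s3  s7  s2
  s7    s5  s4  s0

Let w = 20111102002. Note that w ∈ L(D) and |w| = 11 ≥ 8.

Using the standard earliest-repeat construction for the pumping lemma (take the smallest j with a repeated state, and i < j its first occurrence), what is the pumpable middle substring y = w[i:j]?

State sequence: s0 -2-> s7 -0-> s5 -1-> s0 -1-> s7 -1-> s4 -1-> s0 -0-> s4 -2-> s7 -0-> s5 -0-> s5 -2-> s3
First repeat at step 3: s0 was already visited.

So i = 0, j = 3, giving x = w[0:0] = ε, y = w[0:3] = 201, z = w[3:11] = 11102002.
Check: |xy| = 3 ≤ 8 and |y| = 3 ≥ 1. Reading y takes D from s0 back to s0, so every xyⁱz is accepted.
Since D has 8 states, any run of length ≥ 8 visits 8+1 states, so by pigeonhole some state repeats within the first 8 steps — that repeat gives the pumpable loop.

201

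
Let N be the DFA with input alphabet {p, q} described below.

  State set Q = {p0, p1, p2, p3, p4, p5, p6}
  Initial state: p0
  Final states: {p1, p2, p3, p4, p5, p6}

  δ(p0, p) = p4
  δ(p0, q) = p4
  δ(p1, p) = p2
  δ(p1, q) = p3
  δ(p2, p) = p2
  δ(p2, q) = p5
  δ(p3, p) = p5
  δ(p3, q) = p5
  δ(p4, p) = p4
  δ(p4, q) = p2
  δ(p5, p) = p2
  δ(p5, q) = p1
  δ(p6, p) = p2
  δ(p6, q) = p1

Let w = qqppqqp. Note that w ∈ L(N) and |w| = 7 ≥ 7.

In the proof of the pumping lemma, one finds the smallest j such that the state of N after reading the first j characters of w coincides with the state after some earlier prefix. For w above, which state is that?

p2

Run of N on w = q q p p q q p:
  step 0: p0  (start)
  step 1: p4  (read q: p0→p4)
  step 2: p2  (read q: p4→p2)
  step 3: p2  (read p: p2→p2)   ← first repeat (p2 seen earlier)
  step 4: p2  (read p: p2→p2)
  step 5: p5  (read q: p2→p5)
  step 6: p1  (read q: p5→p1)
  step 7: p2  (read p: p1→p2)

The earliest repeat is at step j = 3: N is in p2, which it already visited at step i = 2.
Pumping length from the standard proof: p = 7 (the number of states). The repeated state found above gives |xy| = j ≤ 7 and |y| = j − i ≥ 1.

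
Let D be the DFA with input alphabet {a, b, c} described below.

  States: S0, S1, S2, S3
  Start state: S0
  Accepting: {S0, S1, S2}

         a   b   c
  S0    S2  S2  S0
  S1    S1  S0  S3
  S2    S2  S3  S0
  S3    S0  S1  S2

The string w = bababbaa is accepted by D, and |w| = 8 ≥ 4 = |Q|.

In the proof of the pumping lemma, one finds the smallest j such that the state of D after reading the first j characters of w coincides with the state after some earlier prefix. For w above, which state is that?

S2

Run of D on w = b a b a b b a a:
  step 0: S0  (start)
  step 1: S2  (read b: S0→S2)
  step 2: S2  (read a: S2→S2)   ← first repeat (S2 seen earlier)
  step 3: S3  (read b: S2→S3)
  step 4: S0  (read a: S3→S0)
  step 5: S2  (read b: S0→S2)
  step 6: S3  (read b: S2→S3)
  step 7: S0  (read a: S3→S0)
  step 8: S2  (read a: S0→S2)

The earliest repeat is at step j = 2: D is in S2, which it already visited at step i = 1.
The DFA has 4 states, so the proof of the pumping lemma guarantees a repeated state among the first 4+1 visited; the segment between the two visits is the pumpable y.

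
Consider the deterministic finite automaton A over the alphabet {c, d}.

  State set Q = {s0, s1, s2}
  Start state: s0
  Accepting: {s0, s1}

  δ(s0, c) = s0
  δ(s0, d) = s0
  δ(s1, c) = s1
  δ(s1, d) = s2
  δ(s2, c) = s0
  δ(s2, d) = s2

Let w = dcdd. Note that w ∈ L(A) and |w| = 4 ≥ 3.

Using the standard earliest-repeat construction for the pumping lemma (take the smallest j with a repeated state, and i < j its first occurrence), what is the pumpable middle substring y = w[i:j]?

d

State sequence: s0 -d-> s0 -c-> s0 -d-> s0 -d-> s0
First repeat at step 1: s0 was already visited.

So i = 0, j = 1, giving x = w[0:0] = ε, y = w[0:1] = d, z = w[1:4] = cdd.
Check: |xy| = 1 ≤ 3 and |y| = 1 ≥ 1. Reading y takes A from s0 back to s0, so every xyⁱz is accepted.
With |Q| = 3, pigeonhole forces a state repeat no later than step 3; the substring read between the first and second visits to that state can be pumped.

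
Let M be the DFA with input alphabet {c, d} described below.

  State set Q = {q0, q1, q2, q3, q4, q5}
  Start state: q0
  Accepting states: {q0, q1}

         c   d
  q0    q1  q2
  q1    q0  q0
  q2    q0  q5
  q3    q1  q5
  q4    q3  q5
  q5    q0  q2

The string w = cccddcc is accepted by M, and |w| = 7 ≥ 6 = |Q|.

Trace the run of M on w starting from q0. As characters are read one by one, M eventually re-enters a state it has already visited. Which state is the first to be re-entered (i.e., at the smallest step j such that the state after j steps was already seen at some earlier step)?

Run of M on w = c c c d d c c:
  step 0: q0  (start)
  step 1: q1  (read c: q0→q1)
  step 2: q0  (read c: q1→q0)   ← first repeat (q0 seen earlier)
  step 3: q1  (read c: q0→q1)
  step 4: q0  (read d: q1→q0)
  step 5: q2  (read d: q0→q2)
  step 6: q0  (read c: q2→q0)
  step 7: q1  (read c: q0→q1)

The earliest repeat is at step j = 2: M is in q0, which it already visited at step i = 0.
With |Q| = 6, pigeonhole forces a state repeat no later than step 6; the substring read between the first and second visits to that state can be pumped.

q0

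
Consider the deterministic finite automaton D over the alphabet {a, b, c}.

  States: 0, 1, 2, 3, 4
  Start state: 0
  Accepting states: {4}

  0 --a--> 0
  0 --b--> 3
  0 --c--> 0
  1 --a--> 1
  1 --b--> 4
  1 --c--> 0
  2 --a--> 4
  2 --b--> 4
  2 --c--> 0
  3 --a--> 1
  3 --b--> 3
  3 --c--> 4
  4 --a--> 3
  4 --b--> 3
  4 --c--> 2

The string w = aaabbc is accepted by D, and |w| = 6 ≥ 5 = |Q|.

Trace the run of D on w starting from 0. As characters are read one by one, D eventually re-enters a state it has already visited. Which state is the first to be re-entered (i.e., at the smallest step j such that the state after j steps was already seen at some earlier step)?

0

Run of D on w = a a a b b c:
  step 0: 0  (start)
  step 1: 0  (read a: 0→0)   ← first repeat (0 seen earlier)
  step 2: 0  (read a: 0→0)
  step 3: 0  (read a: 0→0)
  step 4: 3  (read b: 0→3)
  step 5: 3  (read b: 3→3)
  step 6: 4  (read c: 3→4)

The earliest repeat is at step j = 1: D is in 0, which it already visited at step i = 0.
Since D has 5 states, any run of length ≥ 5 visits 5+1 states, so by pigeonhole some state repeats within the first 5 steps — that repeat gives the pumpable loop.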